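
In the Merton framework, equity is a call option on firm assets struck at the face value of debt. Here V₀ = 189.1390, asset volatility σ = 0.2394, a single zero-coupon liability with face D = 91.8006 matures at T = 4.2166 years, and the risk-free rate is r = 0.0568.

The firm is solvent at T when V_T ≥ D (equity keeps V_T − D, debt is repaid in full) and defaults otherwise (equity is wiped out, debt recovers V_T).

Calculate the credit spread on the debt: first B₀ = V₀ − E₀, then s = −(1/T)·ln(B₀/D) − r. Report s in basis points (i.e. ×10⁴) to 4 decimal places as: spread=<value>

Apply the equity-as-call identities (strike 91.8006, horizon 4.2166 years):
d₁ = [ln(V₀/D) + (r + σ²/2)T] / (σ√T)
   = [ln(189.1390/91.8006) + (0.0568 + 0.5·0.2394²)·4.2166] / (0.2394·√4.2166)
   = [0.722863 + 0.360335] / 0.491593 = 2.203446
d₂ = d₁ − σ√T = 2.203446 − 0.491593 = 1.711854
N(d₁) = 0.986218,  N(d₂) = 0.956538,  e^(−rT) = 0.787019
E₀ = V₀·N(d₁) − D·e^(−rT)·N(d₂)
   = 189.1390·0.986218 − 91.8006·0.787019·0.956538 = 117.423600
B₀ = V₀ − E₀ = 189.1390 − 117.423600 = 71.715400
spread = −(1/T)·ln(B₀/D) − r = −(1/4.2166)·ln(71.715400/91.8006) − 0.0568 = 0.00175744
in basis points: 0.00175744 × 10⁴ = 17.5744 bp

spread=17.5744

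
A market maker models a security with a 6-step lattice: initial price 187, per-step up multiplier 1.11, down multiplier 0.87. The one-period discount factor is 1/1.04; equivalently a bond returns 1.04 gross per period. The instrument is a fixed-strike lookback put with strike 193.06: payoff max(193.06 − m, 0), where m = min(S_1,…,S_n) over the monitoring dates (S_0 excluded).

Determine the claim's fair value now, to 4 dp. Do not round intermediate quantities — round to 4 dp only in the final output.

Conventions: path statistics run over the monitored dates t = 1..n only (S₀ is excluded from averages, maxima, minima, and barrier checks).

price = 15.6310

With p* = (R−d)/(u−d) = 0.7083, sum probability × payoff across the paths and divide by R^6.
Enumerate all 2^6 = 64 price paths (U = up ×1.11, D = down ×0.87); each path with k up-moves has probability p*^k·(1−p*)^(6−k).
DDDDDD: m=81.0881, payoff=111.9719, prob=0.000616
UDDDDD: m=103.4572, payoff=89.6028, prob=0.001495
DUDDDD: m=103.4572, payoff=89.6028, prob=0.001495
UUDDDD: m=131.9972, payoff=61.0628, prob=0.003631
DDUDDD: m=103.4572, payoff=89.6028, prob=0.001495
UDUDDD: m=131.9972, payoff=61.0628, prob=0.003631
DUUDDD: m=131.9972, payoff=61.0628, prob=0.003631
UUUDDD: m=168.4102, payoff=24.6498, prob=0.008818
DDDUDD: m=103.4572, payoff=89.6028, prob=0.001495
UDDUDD: m=131.9972, payoff=61.0628, prob=0.003631
DUDUDD: m=131.9972, payoff=61.0628, prob=0.003631
UUDUDD: m=168.4102, payoff=24.6498, prob=0.008818
DDUUDD: m=131.9972, payoff=61.0628, prob=0.003631
UDUUDD: m=168.4102, payoff=24.6498, prob=0.008818
DUUUDD: m=162.6900, payoff=30.3700, prob=0.008818
UUUUDD: m=207.5700, payoff=0.0000, prob=0.021415
DDDDUD: m=103.4572, payoff=89.6028, prob=0.001495
UDDDUD: m=131.9972, payoff=61.0628, prob=0.003631
DUDDUD: m=131.9972, payoff=61.0628, prob=0.003631
UUDDUD: m=168.4102, payoff=24.6498, prob=0.008818
DDUDUD: m=131.9972, payoff=61.0628, prob=0.003631
UDUDUD: m=168.4102, payoff=24.6498, prob=0.008818
DUUDUD: m=162.6900, payoff=30.3700, prob=0.008818
UUUDUD: m=207.5700, payoff=0.0000, prob=0.021415
DDDUUD: m=123.1401, payoff=69.9199, prob=0.003631
UDDUUD: m=157.1097, payoff=35.9503, prob=0.008818
DUDUUD: m=157.1097, payoff=35.9503, prob=0.008818
UUDUUD: m=200.4503, payoff=0.0000, prob=0.021415
DDUUUD: m=141.5403, payoff=51.5197, prob=0.008818
UDUUUD: m=180.5859, payoff=12.4741, prob=0.021415
DUUUUD: m=162.6900, payoff=30.3700, prob=0.021415
UUUUUD: m=207.5700, payoff=0.0000, prob=0.052009
DDDDDU: m=93.2047, payoff=99.8553, prob=0.001495
UDDDDU: m=118.9164, payoff=74.1436, prob=0.003631
DUDDDU: m=118.9164, payoff=74.1436, prob=0.003631
UUDDDU: m=151.7209, payoff=41.3391, prob=0.008818
DDUDDU: m=118.9164, payoff=74.1436, prob=0.003631
UDUDDU: m=151.7209, payoff=41.3391, prob=0.008818
DUUDDU: m=151.7209, payoff=41.3391, prob=0.008818
UUUDDU: m=193.5749, payoff=0.0000, prob=0.021415
DDDUDU: m=118.9164, payoff=74.1436, prob=0.003631
UDDUDU: m=151.7209, payoff=41.3391, prob=0.008818
DUDUDU: m=151.7209, payoff=41.3391, prob=0.008818
UUDUDU: m=193.5749, payoff=0.0000, prob=0.021415
DDUUDU: m=141.5403, payoff=51.5197, prob=0.008818
UDUUDU: m=180.5859, payoff=12.4741, prob=0.021415
DUUUDU: m=162.6900, payoff=30.3700, prob=0.021415
UUUUDU: m=207.5700, payoff=0.0000, prob=0.052009
DDDDUU: m=107.1319, payoff=85.9281, prob=0.003631
UDDDUU: m=136.6855, payoff=56.3745, prob=0.008818
DUDDUU: m=136.6855, payoff=56.3745, prob=0.008818
UUDDUU: m=174.3918, payoff=18.6682, prob=0.021415
DDUDUU: m=136.6855, payoff=56.3745, prob=0.008818
UDUDUU: m=174.3918, payoff=18.6682, prob=0.021415
DUUDUU: m=162.6900, payoff=30.3700, prob=0.021415
UUUDUU: m=207.5700, payoff=0.0000, prob=0.052009
DDDUUU: m=123.1401, payoff=69.9199, prob=0.008818
UDDUUU: m=157.1097, payoff=35.9503, prob=0.021415
DUDUUU: m=157.1097, payoff=35.9503, prob=0.021415
UUDUUU: m=200.4503, payoff=0.0000, prob=0.052009
DDUUUU: m=141.5403, payoff=51.5197, prob=0.021415
UDUUUU: m=180.5859, payoff=12.4741, prob=0.052009
DUUUUU: m=162.6900, payoff=30.3700, prob=0.052009
UUUUUU: m=207.5700, payoff=0.0000, prob=0.126307
Price = Σ prob·payoff / R^6 = 19.778200 / 1.265319 = 15.6310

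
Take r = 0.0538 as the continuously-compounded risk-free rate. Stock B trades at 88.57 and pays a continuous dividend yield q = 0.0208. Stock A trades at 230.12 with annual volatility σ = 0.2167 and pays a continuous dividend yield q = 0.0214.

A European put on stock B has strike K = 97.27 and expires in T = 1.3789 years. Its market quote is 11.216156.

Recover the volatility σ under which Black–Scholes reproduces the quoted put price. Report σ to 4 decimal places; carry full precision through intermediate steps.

At σ = 0.2168 the Black–Scholes value reproduces the quote:
σ√T = 0.2168·√1.3789 = 0.254581
d₁ = (ln(S/K) + (r−q+σ²/2)T) / (σ√T) = (ln(88.57/97.27) + (0.0538−0.0208+0.2168²/2)·1.3789) / 0.254581 = (-0.093697 + 0.077909) / 0.254581 = -0.062016
d₂ = d₁ − σ√T = -0.062016 − 0.254581 = -0.316597
e^{−rT} = 0.928500
e^{−qT} = 0.971726
N(−d₁) = 0.524725,  N(−d₂) = 0.624225
V = K·e^{−rT}·N(−d₂) − S·e^{−qT}·N(−d₁) = 56.377019 − 45.160863 = 11.216156 (matching the quote); vega is positive throughout, so no other σ reproduces this price

sigma = 0.2168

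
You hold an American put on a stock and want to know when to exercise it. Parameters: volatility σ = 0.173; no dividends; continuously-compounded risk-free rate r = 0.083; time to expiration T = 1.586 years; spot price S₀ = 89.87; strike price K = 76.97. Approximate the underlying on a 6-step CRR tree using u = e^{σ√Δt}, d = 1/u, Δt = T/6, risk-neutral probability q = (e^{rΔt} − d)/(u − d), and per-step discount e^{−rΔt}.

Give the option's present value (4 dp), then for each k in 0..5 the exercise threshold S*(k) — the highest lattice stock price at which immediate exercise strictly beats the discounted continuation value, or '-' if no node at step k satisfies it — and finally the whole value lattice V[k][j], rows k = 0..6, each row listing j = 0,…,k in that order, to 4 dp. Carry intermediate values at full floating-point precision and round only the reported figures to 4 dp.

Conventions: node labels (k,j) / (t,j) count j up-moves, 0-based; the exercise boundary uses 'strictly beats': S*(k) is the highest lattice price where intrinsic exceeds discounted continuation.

Δt=0.26433, u=1.09302, d=0.91490, q=0.60231, disc=e^(-rΔt)=0.97830
k=6 terminal: V=max(K-S,0) → 24.2659 14.0047 1.7457 0.0000 0.0000 0.0000 0.0000
k=5: j=0 S=57.6067 intr=19.3633 cont=17.6930 V=19.3633[EX]; j=1 S=68.8224 intr=8.1476 cont=6.4773 V=8.1476[EX]; j=2 S=82.2217 intr=0.0000 cont=0.6792 V=0.6792[hold]; j=3 S=98.2298 intr=0.0000 cont=0.0000 V=0.0000[hold]; j=4 S=117.3545 intr=0.0000 cont=0.0000 V=0.0000[hold]; j=5 S=140.2028 intr=0.0000 cont=0.0000 V=0.0000[hold]  S*(5)=68.8224
k=4: j=0 S=62.9653 intr=14.0047 cont=12.3344 V=14.0047[EX]; j=1 S=75.2243 intr=1.7457 cont=3.5701 V=3.5701[hold]; j=2 S=89.8700 intr=0.0000 cont=0.2642 V=0.2642[hold]; j=3 S=107.3672 intr=0.0000 cont=0.0000 V=0.0000[hold]; j=4 S=128.2709 intr=0.0000 cont=0.0000 V=0.0000[hold]  S*(4)=62.9653
k=3: j=0 S=68.8224 intr=8.1476 cont=7.5523 V=8.1476[EX]; j=1 S=82.2217 intr=0.0000 cont=1.5447 V=1.5447[hold]; j=2 S=98.2298 intr=0.0000 cont=0.1028 V=0.1028[hold]; j=3 S=117.3545 intr=0.0000 cont=0.0000 V=0.0000[hold]  S*(3)=68.8224
k=2: j=0 S=75.2243 intr=1.7457 cont=4.0801 V=4.0801[hold]; j=1 S=89.8700 intr=0.0000 cont=0.6616 V=0.6616[hold]; j=2 S=107.3672 intr=0.0000 cont=0.0400 V=0.0400[hold]  S*(2)=-
k=1: j=0 S=82.2217 intr=0.0000 cont=1.9772 V=1.9772[hold]; j=1 S=98.2298 intr=0.0000 cont=0.2810 V=0.2810[hold]  S*(1)=-
k=0: j=0 S=89.8700 intr=0.0000 cont=0.9348 V=0.9348[hold]  S*(0)=-

price = 0.9348
boundary = - - - 68.8224 62.9653 68.8224
tree:
0.9348
1.9772 0.2810
4.0801 0.6616 0.0400
8.1476 1.5447 0.1028 0.0000
14.0047 3.5701 0.2642 0.0000 0.0000
19.3633 8.1476 0.6792 0.0000 0.0000 0.0000
24.2659 14.0047 1.7457 0.0000 0.0000 0.0000 0.0000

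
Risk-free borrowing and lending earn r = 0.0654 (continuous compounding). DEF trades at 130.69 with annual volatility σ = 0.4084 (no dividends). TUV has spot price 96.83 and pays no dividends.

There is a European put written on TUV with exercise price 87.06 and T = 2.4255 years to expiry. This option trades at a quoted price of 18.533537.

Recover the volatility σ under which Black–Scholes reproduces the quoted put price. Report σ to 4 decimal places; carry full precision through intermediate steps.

sigma = 0.5539

At σ = 0.5539 the Black–Scholes value reproduces the quote:
σ√T = 0.5539·√2.4255 = 0.862645
d₁ = (ln(S/K) + (r+σ²/2)T) / (σ√T) = (ln(96.83/87.06) + (0.0654+0.5539²/2)·2.4255) / 0.862645 = (0.106359 + 0.530706) / 0.862645 = 0.738502
d₂ = d₁ − σ√T = 0.738502 − 0.862645 = -0.124143
e^{−rT} = 0.853314
N(−d₁) = 0.230105,  N(−d₂) = 0.549399
V = K·e^{−rT}·N(−d₂) − S·N(−d₁) = 40.814573 − 22.281036 = 18.533537 (the quoted price), and the Black–Scholes price is strictly increasing in σ, so σ is unique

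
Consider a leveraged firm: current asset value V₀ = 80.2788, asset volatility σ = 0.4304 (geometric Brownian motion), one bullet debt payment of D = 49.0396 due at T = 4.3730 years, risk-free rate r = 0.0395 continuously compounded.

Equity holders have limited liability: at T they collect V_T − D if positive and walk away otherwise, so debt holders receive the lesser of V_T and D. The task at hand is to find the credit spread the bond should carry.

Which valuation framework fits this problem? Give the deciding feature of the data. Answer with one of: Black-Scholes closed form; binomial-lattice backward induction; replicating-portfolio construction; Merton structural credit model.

Key observation: a levered firm with one bullet debt due at 4.3730 years is the canonical structural-credit setup: equity is a call on the firm's assets struck at the face value.

framework: Merton structural credit model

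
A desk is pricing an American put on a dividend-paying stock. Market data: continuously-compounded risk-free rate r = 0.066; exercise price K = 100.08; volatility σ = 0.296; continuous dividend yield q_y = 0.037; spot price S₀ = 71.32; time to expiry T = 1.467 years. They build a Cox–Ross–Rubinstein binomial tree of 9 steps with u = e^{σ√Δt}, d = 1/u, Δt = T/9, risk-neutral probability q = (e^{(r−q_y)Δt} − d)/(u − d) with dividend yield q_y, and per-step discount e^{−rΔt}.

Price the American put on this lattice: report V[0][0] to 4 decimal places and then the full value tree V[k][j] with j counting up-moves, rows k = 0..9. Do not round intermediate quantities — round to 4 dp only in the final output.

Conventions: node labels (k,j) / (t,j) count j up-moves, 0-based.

price = 29.1986
tree:
29.1986
36.7935 21.9363
43.9221 28.8827 15.1888
50.2478 36.7935 21.2845 9.1780
55.8609 43.9221 28.7600 13.9719 4.3899
60.8417 50.2478 36.7935 20.5112 7.4724 1.2777
65.2615 55.8609 43.9221 28.7600 12.3763 2.5320 0.0000
69.1835 60.8417 50.2478 36.7935 19.7067 5.0179 0.0000 0.0000
72.6637 65.2615 55.8609 43.9221 28.7600 9.9441 0.0000 0.0000 0.0000
75.7519 69.1835 60.8417 50.2478 36.7935 19.7067 0.0000 0.0000 0.0000 0.0000

Δt=0.16300  u=1.12694  d=0.88736  q=0.48994  discount=0.98930
step 9 (expiry): payoffs max(K−S,0) = 75.7519 69.1835 60.8417 50.2478 36.7935 19.7067 0.0000 0.0000 0.0000 0.0000
k=8: (k=8,j=0): S=27.4163, K−S=72.6637, hold=71.7577 ⇒ V=72.6637 exercise | (k=8,j=1): S=34.8185, K−S=65.2615, hold=64.4000 ⇒ V=65.2615 exercise | (k=8,j=2): S=44.2191, K−S=55.8609, hold=55.0559 ⇒ V=55.8609 exercise | (k=8,j=3): S=56.1579, K−S=43.9221, hold=43.1889 ⇒ V=43.9221 exercise | (k=8,j=4): S=71.3200, K−S=28.7600, hold=28.1179 ⇒ V=28.7600 exercise | (k=8,j=5): S=90.5757, K−S=9.5043, hold=9.9441 ⇒ V=9.9441 continue | (k=8,j=6): S=115.0304, K−S=0.0000, hold=0.0000 ⇒ V=0.0000 continue | (k=8,j=7): S=146.0875, K−S=0.0000, hold=0.0000 ⇒ V=0.0000 continue | (k=8,j=8): S=185.5298, K−S=0.0000, hold=0.0000 ⇒ V=0.0000 continue
k=7: (k=7,j=0): S=30.8965, K−S=69.1835, hold=68.2984 ⇒ V=69.1835 exercise | (k=7,j=1): S=39.2383, K−S=60.8417, hold=60.0068 ⇒ V=60.8417 exercise | (k=7,j=2): S=49.8322, K−S=50.2478, hold=49.4765 ⇒ V=50.2478 exercise | (k=7,j=3): S=63.2865, K−S=36.7935, hold=36.1031 ⇒ V=36.7935 exercise | (k=7,j=4): S=80.3733, K−S=19.7067, hold=19.3323 ⇒ V=19.7067 exercise | (k=7,j=5): S=102.0733, K−S=0.0000, hold=5.0179 ⇒ V=5.0179 continue | (k=7,j=6): S=129.6322, K−S=0.0000, hold=0.0000 ⇒ V=0.0000 continue | (k=7,j=7): S=164.6317, K−S=0.0000, hold=0.0000 ⇒ V=0.0000 continue
k=6: (k=6,j=0): S=34.8185, K−S=65.2615, hold=64.4000 ⇒ V=65.2615 exercise | (k=6,j=1): S=44.2191, K−S=55.8609, hold=55.0559 ⇒ V=55.8609 exercise | (k=6,j=2): S=56.1579, K−S=43.9221, hold=43.1889 ⇒ V=43.9221 exercise | (k=6,j=3): S=71.3200, K−S=28.7600, hold=28.1179 ⇒ V=28.7600 exercise | (k=6,j=4): S=90.5757, K−S=9.5043, hold=12.3763 ⇒ V=12.3763 continue | (k=6,j=5): S=115.0304, K−S=0.0000, hold=2.5320 ⇒ V=2.5320 continue | (k=6,j=6): S=146.0875, K−S=0.0000, hold=0.0000 ⇒ V=0.0000 continue
k=5: (k=5,j=0): S=39.2383, K−S=60.8417, hold=60.0068 ⇒ V=60.8417 exercise | (k=5,j=1): S=49.8322, K−S=50.2478, hold=49.4765 ⇒ V=50.2478 exercise | (k=5,j=2): S=63.2865, K−S=36.7935, hold=36.1031 ⇒ V=36.7935 exercise | (k=5,j=3): S=80.3733, K−S=19.7067, hold=20.5112 ⇒ V=20.5112 continue | (k=5,j=4): S=102.0733, K−S=0.0000, hold=7.4724 ⇒ V=7.4724 continue | (k=5,j=5): S=129.6322, K−S=0.0000, hold=1.2777 ⇒ V=1.2777 continue
k=4: (k=4,j=0): S=44.2191, K−S=55.8609, hold=55.0559 ⇒ V=55.8609 exercise | (k=4,j=1): S=56.1579, K−S=43.9221, hold=43.1889 ⇒ V=43.9221 exercise | (k=4,j=2): S=71.3200, K−S=28.7600, hold=28.5078 ⇒ V=28.7600 exercise | (k=4,j=3): S=90.5757, K−S=9.5043, hold=13.9719 ⇒ V=13.9719 continue | (k=4,j=4): S=115.0304, K−S=0.0000, hold=4.3899 ⇒ V=4.3899 continue
k=3: (k=3,j=0): S=49.8322, K−S=50.2478, hold=49.4765 ⇒ V=50.2478 exercise | (k=3,j=1): S=63.2865, K−S=36.7935, hold=36.1031 ⇒ V=36.7935 exercise | (k=3,j=2): S=80.3733, K−S=19.7067, hold=21.2845 ⇒ V=21.2845 continue | (k=3,j=3): S=102.0733, K−S=0.0000, hold=9.1780 ⇒ V=9.1780 continue
k=2: (k=2,j=0): S=56.1579, K−S=43.9221, hold=43.1889 ⇒ V=43.9221 exercise | (k=2,j=1): S=71.3200, K−S=28.7600, hold=28.8827 ⇒ V=28.8827 continue | (k=2,j=2): S=90.5757, K−S=9.5043, hold=15.1888 ⇒ V=15.1888 continue
k=1: (k=1,j=0): S=63.2865, K−S=36.7935, hold=36.1626 ⇒ V=36.7935 exercise | (k=1,j=1): S=80.3733, K−S=19.7067, hold=21.9363 ⇒ V=21.9363 continue
k=0: (k=0,j=0): S=71.3200, K−S=28.7600, hold=29.1986 ⇒ V=29.1986 continue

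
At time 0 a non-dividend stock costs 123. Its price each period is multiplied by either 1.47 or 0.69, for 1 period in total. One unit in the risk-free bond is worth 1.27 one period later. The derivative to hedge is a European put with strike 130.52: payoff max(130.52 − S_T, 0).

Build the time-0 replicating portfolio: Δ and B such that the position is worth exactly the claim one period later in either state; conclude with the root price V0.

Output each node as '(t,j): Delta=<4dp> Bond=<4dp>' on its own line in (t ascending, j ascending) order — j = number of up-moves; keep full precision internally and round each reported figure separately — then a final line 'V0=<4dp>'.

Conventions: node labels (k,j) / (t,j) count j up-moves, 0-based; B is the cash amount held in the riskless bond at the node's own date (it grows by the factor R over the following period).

Risk-neutral probability p* = (R−d)/(u−d) = (1.27−0.69)/(1.47−0.69) = 0.7436.
Terminal payoffs: V(1,0)=45.6500, V(1,1)=0.0000
  t=0,j=0: stock 123.0000 → up 180.8100 (V=0.0000), down 84.8700 (V=45.6500). Price 9.2166; hedge Δ=-0.4758, bond B=67.7423.
As a check, the time-0 holding Δ(0,0)·S0 + B(0,0) comes to 9.2166 — exactly V0.

(0,0): Delta=-0.4758 Bond=67.7423
V0=9.2166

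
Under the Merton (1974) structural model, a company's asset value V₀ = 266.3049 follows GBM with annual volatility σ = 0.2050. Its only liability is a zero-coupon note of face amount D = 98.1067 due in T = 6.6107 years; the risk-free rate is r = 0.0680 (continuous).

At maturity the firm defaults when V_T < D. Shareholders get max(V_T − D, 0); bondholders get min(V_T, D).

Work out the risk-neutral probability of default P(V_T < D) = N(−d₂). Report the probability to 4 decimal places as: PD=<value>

Work the structural quantities from V₀ = 266.3049 against face 98.1067:
d₁ = [ln(V₀/D) + (r + σ²/2)T] / (σ√T)
   = [ln(266.3049/98.1067) + (0.0680 + 0.5·0.2050²)·6.6107] / (0.2050·√6.6107)
   = [0.998586 + 0.588435] / 0.527081 = 3.010961
d₂ = d₁ − σ√T = 3.010961 − 0.527081 = 2.483880
risk-neutral PD = N(−d₂) = N(-2.483880) = 0.006498

PD=0.0065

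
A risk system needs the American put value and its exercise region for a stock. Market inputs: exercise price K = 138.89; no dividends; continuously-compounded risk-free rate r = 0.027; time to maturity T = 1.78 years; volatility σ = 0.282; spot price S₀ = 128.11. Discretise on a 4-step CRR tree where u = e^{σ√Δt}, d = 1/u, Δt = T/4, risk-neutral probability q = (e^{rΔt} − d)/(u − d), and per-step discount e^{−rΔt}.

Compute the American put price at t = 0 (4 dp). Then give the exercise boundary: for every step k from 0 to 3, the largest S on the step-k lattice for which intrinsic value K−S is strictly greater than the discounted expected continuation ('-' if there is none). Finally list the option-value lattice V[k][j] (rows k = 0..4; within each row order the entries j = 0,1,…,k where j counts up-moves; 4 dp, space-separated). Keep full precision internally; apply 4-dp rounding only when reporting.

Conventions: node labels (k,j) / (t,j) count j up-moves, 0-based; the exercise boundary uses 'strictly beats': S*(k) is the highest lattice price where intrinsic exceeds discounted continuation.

price = 23.2391
boundary = - - 87.9400 106.1414
tree:
23.2391
35.1689 11.1529
50.9500 19.2912 2.7907
66.0302 32.7486 5.4849 0.0000
78.5244 50.9500 10.7800 0.0000 0.0000

Δt=0.44500  u=1.20698  d=0.82852  q=0.48505  discount=0.98806
step 4 (expiry): payoffs max(K−S,0) = 78.5244 50.9500 10.7800 0.0000 0.0000
step 3: (k=3,j=0): S=72.8598, K−S=66.0302, hold=64.3714 ⇒ V=66.0302 exercise | (k=3,j=1): S=106.1414, K−S=32.7486, hold=31.0899 ⇒ V=32.7486 exercise | (k=3,j=2): S=154.6256, K−S=0.0000, hold=5.4849 ⇒ V=5.4849 continue | (k=3,j=3): S=225.2569, K−S=0.0000, hold=0.0000 ⇒ V=0.0000 continue  boundary S*=106.1414
step 2: (k=2,j=0): S=87.9400, K−S=50.9500, hold=49.2913 ⇒ V=50.9500 exercise | (k=2,j=1): S=128.1100, K−S=10.7800, hold=19.2912 ⇒ V=19.2912 continue | (k=2,j=2): S=186.6293, K−S=0.0000, hold=2.7907 ⇒ V=2.7907 continue  boundary S*=87.9400
step 1: (k=1,j=0): S=106.1414, K−S=32.7486, hold=35.1689 ⇒ V=35.1689 continue | (k=1,j=1): S=154.6256, K−S=0.0000, hold=11.1529 ⇒ V=11.1529 continue  boundary S*=-
step 0: (k=0,j=0): S=128.1100, K−S=10.7800, hold=23.2391 ⇒ V=23.2391 continue  boundary S*=-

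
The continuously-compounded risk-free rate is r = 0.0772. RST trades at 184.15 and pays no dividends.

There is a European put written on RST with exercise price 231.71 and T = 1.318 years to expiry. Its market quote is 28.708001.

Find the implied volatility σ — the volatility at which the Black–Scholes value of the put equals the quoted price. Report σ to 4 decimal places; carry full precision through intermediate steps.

sigma = 0.1362

At σ = 0.1362 the Black–Scholes value reproduces the quote:
σ√T = 0.1362·√1.318 = 0.156363
d₁ = (ln(S/K) + (r+σ²/2)T) / (σ√T) = (ln(184.15/231.71) + (0.0772+0.1362²/2)·1.318) / 0.156363 = (-0.229736 + 0.113974) / 0.156363 = -0.740337
d₂ = d₁ − σ√T = -0.740337 − 0.156363 = -0.896701
e^{−rT} = 0.903256
N(−d₁) = 0.770452,  N(−d₂) = 0.815061
V = K·e^{−rT}·N(−d₂) − S·N(−d₁) = 170.586806 − 141.878805 = 28.708001 (matching the quote); vega is positive throughout, so no other σ reproduces this price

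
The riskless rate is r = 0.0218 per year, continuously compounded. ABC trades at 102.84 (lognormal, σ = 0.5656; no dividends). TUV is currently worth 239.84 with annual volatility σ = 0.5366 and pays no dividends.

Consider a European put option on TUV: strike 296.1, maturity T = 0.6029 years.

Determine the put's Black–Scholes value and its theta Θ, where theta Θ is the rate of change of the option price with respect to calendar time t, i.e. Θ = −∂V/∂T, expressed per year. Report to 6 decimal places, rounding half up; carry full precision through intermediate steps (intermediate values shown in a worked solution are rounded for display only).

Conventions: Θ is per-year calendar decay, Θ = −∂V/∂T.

price = 74.856685
Θ = -27.119503

σ√T = 0.5366·√0.6029 = 0.416652
d₁ = (ln(S/K) + (r+σ²/2)T) / (σ√T) = (ln(239.84/296.1) + (0.0218+0.5366²/2)·0.6029) / 0.416652 = (-0.210725 + 0.099943) / 0.416652 = -0.265888
d₂ = d₁ − σ√T = -0.265888 − 0.416652 = -0.682540
e^{−rT} = 0.986943
N(−d₁) = 0.604837,  N(−d₂) = 0.752551
Put price V = K·e^{−rT}·N(−d₂) − S·N(−d₁) = 219.920827 − 145.064142 = 74.856685
φ(d₁) = (1/√(2π))·e^{−d₁²/2} = 0.385087
Θ = −S·φ(d₁)·σ/(2√T) + r·K·e^{−rT}·N(−d₂) = −31.913777 + 4.794274 = -27.119503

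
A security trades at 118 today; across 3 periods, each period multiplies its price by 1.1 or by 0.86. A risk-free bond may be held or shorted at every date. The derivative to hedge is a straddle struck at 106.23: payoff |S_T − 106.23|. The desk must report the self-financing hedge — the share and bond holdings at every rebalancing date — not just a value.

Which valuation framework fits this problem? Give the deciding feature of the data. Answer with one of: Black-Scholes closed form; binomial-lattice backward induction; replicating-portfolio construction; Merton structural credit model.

Key observation: what is demanded is not a single number but the (Δ, B) position at each node of the 1.1/0.86 tree starting at 118; constructing those positions is the replicating-portfolio method.

framework: replicating-portfolio construction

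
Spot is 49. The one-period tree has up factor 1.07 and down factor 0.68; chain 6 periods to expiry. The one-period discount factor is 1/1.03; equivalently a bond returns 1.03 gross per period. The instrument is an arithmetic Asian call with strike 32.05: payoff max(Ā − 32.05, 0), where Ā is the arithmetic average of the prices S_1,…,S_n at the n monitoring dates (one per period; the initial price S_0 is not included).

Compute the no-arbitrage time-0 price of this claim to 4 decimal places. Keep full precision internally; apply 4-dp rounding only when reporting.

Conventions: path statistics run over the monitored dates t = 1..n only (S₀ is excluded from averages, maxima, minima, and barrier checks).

With p* = (R−d)/(u−d) = 0.8974, sum probability × payoff across the paths and divide by R^6.
Enumerate all 2^6 = 64 price paths (U = up ×1.07, D = down ×0.68); each path with k up-moves has probability p*^k·(1−p*)^(6−k).
DDDDDD: Ā=15.6384, payoff=0.0000, prob=0.000001
UDDDDD: Ā=24.6075, payoff=0.0000, prob=0.000010
DUDDDD: Ā=21.4225, payoff=0.0000, prob=0.000010
UUDDDD: Ā=33.7089, payoff=1.6589, prob=0.000089
DDUDDD: Ā=19.2567, payoff=0.0000, prob=0.000010
UDUDDD: Ā=30.3010, payoff=0.0000, prob=0.000089
DUUDDD: Ā=27.1160, payoff=0.0000, prob=0.000089
UUUDDD: Ā=42.6678, payoff=10.6178, prob=0.000780
DDDUDD: Ā=17.7839, payoff=0.0000, prob=0.000010
UDDUDD: Ā=27.9836, payoff=0.0000, prob=0.000089
DUDUDD: Ā=24.7986, payoff=0.0000, prob=0.000089
UUDUDD: Ā=39.0213, payoff=6.9713, prob=0.000780
DDUUDD: Ā=22.6328, payoff=0.0000, prob=0.000089
UDUUDD: Ā=35.6133, payoff=3.5633, prob=0.000780
DUUUDD: Ā=32.4283, payoff=0.3783, prob=0.000780
UUUUDD: Ā=51.0269, payoff=18.9769, prob=0.006823
DDDDUD: Ā=16.7825, payoff=0.0000, prob=0.000010
UDDDUD: Ā=26.4077, payoff=0.0000, prob=0.000089
DUDDUD: Ā=23.2227, payoff=0.0000, prob=0.000089
UUDDUD: Ā=36.5416, payoff=4.4916, prob=0.000780
DDUDUD: Ā=21.0569, payoff=0.0000, prob=0.000089
UDUDUD: Ā=33.1337, payoff=1.0837, prob=0.000780
DUUDUD: Ā=29.9487, payoff=0.0000, prob=0.000780
UUUDUD: Ā=47.1251, payoff=15.0751, prob=0.006823
DDDUUD: Ā=19.5842, payoff=0.0000, prob=0.000089
UDDUUD: Ā=30.8163, payoff=0.0000, prob=0.000780
DUDUUD: Ā=27.6313, payoff=0.0000, prob=0.000780
UUDUUD: Ā=43.4786, payoff=11.4286, prob=0.006823
DDUUUD: Ā=25.4655, payoff=0.0000, prob=0.000780
UDUUUD: Ā=40.0707, payoff=8.0207, prob=0.006823
DUUUUD: Ā=36.8857, payoff=4.8357, prob=0.006823
UUUUUD: Ā=58.0407, payoff=25.9907, prob=0.059705
DDDDDU: Ā=16.1015, payoff=0.0000, prob=0.000010
UDDDDU: Ā=25.3362, payoff=0.0000, prob=0.000089
DUDDDU: Ā=22.1512, payoff=0.0000, prob=0.000089
UUDDDU: Ā=34.8555, payoff=2.8055, prob=0.000780
DDUDDU: Ā=19.9854, payoff=0.0000, prob=0.000089
UDUDDU: Ā=31.4475, payoff=0.0000, prob=0.000780
DUUDDU: Ā=28.2625, payoff=0.0000, prob=0.000780
UUUDDU: Ā=44.4719, payoff=12.4219, prob=0.006823
DDDUDU: Ā=18.5126, payoff=0.0000, prob=0.000089
UDDUDU: Ā=29.1301, payoff=0.0000, prob=0.000780
DUDUDU: Ā=25.9451, payoff=0.0000, prob=0.000780
UUDUDU: Ā=40.8254, payoff=8.7754, prob=0.006823
DDUUDU: Ā=23.7793, payoff=0.0000, prob=0.000780
UDUUDU: Ā=37.4175, payoff=5.3675, prob=0.006823
DUUUDU: Ā=34.2325, payoff=2.1825, prob=0.006823
UUUUDU: Ā=53.8658, payoff=21.8158, prob=0.059705
DDDDUU: Ā=17.5111, payoff=0.0000, prob=0.000089
UDDDUU: Ā=27.5543, payoff=0.0000, prob=0.000780
DUDDUU: Ā=24.3693, payoff=0.0000, prob=0.000780
UUDDUU: Ā=38.3458, payoff=6.2958, prob=0.006823
DDUDUU: Ā=22.2035, payoff=0.0000, prob=0.000780
UDUDUU: Ā=34.9379, payoff=2.8879, prob=0.006823
DUUDUU: Ā=31.7529, payoff=0.0000, prob=0.006823
UUUDUU: Ā=49.9641, payoff=17.9141, prob=0.059705
DDDUUU: Ā=20.7308, payoff=0.0000, prob=0.000780
UDDUUU: Ā=32.6205, payoff=0.5705, prob=0.006823
DUDUUU: Ā=29.4355, payoff=0.0000, prob=0.006823
UUDUUU: Ā=46.3176, payoff=14.2676, prob=0.059705
DDUUUU: Ā=27.2697, payoff=0.0000, prob=0.006823
UDUUUU: Ā=42.9096, payoff=10.8596, prob=0.059705
DUUUUU: Ā=39.7246, payoff=7.6746, prob=0.059705
UUUUUU: Ā=62.5078, payoff=30.4578, prob=0.522421
Price = Σ prob·payoff / R^6 = 22.478366 / 1.194052 = 18.8253

price = 18.8253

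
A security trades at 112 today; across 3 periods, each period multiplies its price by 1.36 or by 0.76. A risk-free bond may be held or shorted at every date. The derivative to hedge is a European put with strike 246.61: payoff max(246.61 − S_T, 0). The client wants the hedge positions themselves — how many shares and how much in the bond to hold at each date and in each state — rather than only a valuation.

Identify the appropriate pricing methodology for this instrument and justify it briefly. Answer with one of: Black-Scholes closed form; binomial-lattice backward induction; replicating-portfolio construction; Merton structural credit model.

Key observation: the mandate to exhibit the hedge at every date and state singles out the replicating-portfolio construction on the 3-period tree with factors 1.36 and 0.76 from 112.

framework: replicating-portfolio construction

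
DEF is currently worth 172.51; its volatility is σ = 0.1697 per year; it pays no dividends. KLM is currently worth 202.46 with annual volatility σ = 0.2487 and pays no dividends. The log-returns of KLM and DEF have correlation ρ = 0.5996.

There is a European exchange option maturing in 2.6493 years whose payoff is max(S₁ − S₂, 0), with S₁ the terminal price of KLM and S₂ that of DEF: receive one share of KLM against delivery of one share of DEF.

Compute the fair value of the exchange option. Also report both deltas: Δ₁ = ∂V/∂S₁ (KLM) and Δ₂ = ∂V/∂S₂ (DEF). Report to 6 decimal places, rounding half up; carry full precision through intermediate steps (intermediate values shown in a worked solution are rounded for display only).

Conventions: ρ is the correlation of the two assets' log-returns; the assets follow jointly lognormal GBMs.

exchange price = 42.067265
Δ1 = 0.743566
Δ2 = -0.628805

σ_eff = √(σ₁² + σ₂² − 2ρσ₁σ₂) = √(0.2487² + 0.1697² − 2·0.5996·0.2487·0.1697) = 0.200096
d₁ = (ln(S₁/S₂) + (q₂ − q₁ + σ_eff²/2)T) / (σ_eff√T) = (ln(202.46/172.51) + (0.0 − 0.0 + 0.020019)·2.6493) / 0.325689 = 0.654378
d₂ = d₁ − σ_eff√T = 0.654378 − 0.325689 = 0.328689
N(d₁) = 0.743566,  N(d₂) = 0.628805
V = S₁·e^{−q₁T}·N(d₁) − S₂·e^{−q₂T}·N(d₂) = 150.542349 − 108.475084 = 42.067265
Key observation: the rate r is irrelevant here: denominating values in DEF turns the exchange into a ratio option on S₁/S₂, and discounting at r drops out.
Δ₁ = e^{−q₁T}·N(d₁) = 0.743566;  Δ₂ = −e^{−q₂T}·N(d₂) = -0.628805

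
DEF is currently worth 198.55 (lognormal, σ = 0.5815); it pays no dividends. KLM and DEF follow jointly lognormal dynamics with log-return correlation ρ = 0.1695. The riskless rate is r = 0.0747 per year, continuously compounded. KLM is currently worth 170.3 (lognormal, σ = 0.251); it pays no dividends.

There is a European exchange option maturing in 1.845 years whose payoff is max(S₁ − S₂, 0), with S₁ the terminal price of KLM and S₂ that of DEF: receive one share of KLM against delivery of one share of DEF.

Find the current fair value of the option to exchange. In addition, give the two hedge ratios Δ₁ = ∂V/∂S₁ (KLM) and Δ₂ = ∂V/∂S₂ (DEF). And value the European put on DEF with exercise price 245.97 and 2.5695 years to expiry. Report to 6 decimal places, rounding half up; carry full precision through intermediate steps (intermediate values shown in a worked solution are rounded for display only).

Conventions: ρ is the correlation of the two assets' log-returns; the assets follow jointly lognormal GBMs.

σ_eff = √(σ₁² + σ₂² − 2ρσ₁σ₂) = √(0.251² + 0.5815² − 2·0.1695·0.251·0.5815) = 0.593013
d₁ = (ln(S₁/S₂) + (q₂ − q₁ + σ_eff²/2)T) / (σ_eff√T) = (ln(170.3/198.55) + (0.0 − 0.0 + 0.175832)·1.845) / 0.805494 = 0.212206
d₂ = d₁ − σ_eff√T = 0.212206 − 0.805494 = -0.593288
N(d₁) = 0.584027,  N(d₂) = 0.276494
V = S₁·e^{−q₁T}·N(d₁) − S₂·e^{−q₂T}·N(d₂) = 99.459776 − 54.897953 = 44.561823
Δ₁ = e^{−q₁T}·N(d₁) = 0.584027;  Δ₂ = −e^{−q₂T}·N(d₂) = -0.276494
[vanilla: DEF put K=245.97]
σ√T = 0.5815·√2.5695 = 0.932125
d₁ = (ln(S/K) + (r+σ²/2)T) / (σ√T) = (ln(198.55/245.97) + (0.0747+0.5815²/2)·2.5695) / 0.932125 = (-0.214169 + 0.626370) / 0.932125 = 0.442217
d₂ = d₁ − σ√T = 0.442217 − 0.932125 = -0.489908
e^{−rT} = 0.825355
N(−d₁) = 0.329166,  N(−d₂) = 0.687900
price = K·e^{−rT}·N(−d₂) − S·N(−d₁) = 139.652442 − 65.355937 = 74.296505

exchange price = 44.561823
Δ1 = 0.584027
Δ2 = -0.276494
price(DEF put K=245.97) = 74.296505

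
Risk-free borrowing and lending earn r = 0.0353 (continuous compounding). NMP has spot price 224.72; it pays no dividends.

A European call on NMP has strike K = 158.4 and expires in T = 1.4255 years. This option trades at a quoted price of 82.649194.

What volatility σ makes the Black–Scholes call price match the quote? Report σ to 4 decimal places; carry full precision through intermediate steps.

At σ = 0.3804 the Black–Scholes value reproduces the quote:
σ√T = 0.3804·√1.4255 = 0.454176
d₁ = (ln(S/K) + (r+σ²/2)T) / (σ√T) = (ln(224.72/158.4) + (0.0353+0.3804²/2)·1.4255) / 0.454176 = (0.349732 + 0.153458) / 0.454176 = 1.107918
d₂ = d₁ − σ√T = 1.107918 − 0.454176 = 0.653742
e^{−rT} = 0.950925
N(d₁) = 0.866051,  N(d₂) = 0.743361
V = S·N(d₁) − K·e^{−rT}·N(d₂) = 194.619072 − 111.969879 = 82.649194 (matching the quote); vega is positive throughout, so no other σ reproduces this price

sigma = 0.3804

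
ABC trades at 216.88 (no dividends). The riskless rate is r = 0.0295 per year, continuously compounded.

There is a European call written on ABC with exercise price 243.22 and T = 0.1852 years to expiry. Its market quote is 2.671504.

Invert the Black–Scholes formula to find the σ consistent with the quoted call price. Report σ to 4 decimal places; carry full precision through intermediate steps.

sigma = 0.2774

At σ = 0.2774 the Black–Scholes value reproduces the quote:
σ√T = 0.2774·√0.1852 = 0.119379
d₁ = (ln(S/K) + (r+σ²/2)T) / (σ√T) = (ln(216.88/243.22) + (0.0295+0.2774²/2)·0.1852) / 0.119379 = (-0.114622 + 0.012589) / 0.119379 = -0.854701
d₂ = d₁ − σ√T = -0.854701 − 0.119379 = -0.974080
e^{−rT} = 0.994551
N(d₁) = 0.196358,  N(d₂) = 0.165008
V = S·N(d₁) − K·e^{−rT}·N(d₂) = 42.586189 − 39.914685 = 2.671504 (matching the quote); vega is positive throughout, so no other σ reproduces this price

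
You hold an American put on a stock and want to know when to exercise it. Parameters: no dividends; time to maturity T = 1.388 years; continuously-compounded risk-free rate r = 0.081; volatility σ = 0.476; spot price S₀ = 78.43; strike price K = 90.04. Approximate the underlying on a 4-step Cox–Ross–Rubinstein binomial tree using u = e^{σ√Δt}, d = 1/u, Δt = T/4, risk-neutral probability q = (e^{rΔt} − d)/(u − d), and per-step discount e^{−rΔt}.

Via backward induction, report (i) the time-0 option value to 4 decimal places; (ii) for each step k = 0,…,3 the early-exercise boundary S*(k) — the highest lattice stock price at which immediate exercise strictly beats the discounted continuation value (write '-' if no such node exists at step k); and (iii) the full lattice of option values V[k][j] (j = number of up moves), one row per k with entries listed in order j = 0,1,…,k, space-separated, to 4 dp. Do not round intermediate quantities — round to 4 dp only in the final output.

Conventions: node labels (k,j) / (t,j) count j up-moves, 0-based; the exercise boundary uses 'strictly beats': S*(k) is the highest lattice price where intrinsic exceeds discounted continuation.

price = 20.8281
boundary = - - 44.7645 59.2527
tree:
20.8281
31.4126 10.6213
45.2755 18.2896 2.9617
56.2211 30.7873 5.8639 0.0000
64.4904 45.2755 11.6100 0.0000 0.0000

params: Δt=0.34700 u=1.32365 d=0.75548 q=0.48053 e^(-rΔt)=0.97228
t_4 payoffs: 64.4904 45.2755 11.6100 0.0000 0.0000
t_3: node(3,0) S=33.8189 payoff=56.2211 vs cont=53.7256 → 56.2211 [stop]  node(3,1) S=59.2527 payoff=30.7873 vs cont=28.2918 → 30.7873 [stop]  node(3,2) S=103.8142 payoff=0.0000 vs cont=5.8639 → 5.8639 [wait]  node(3,3) S=181.8886 payoff=0.0000 vs cont=0.0000 → 0.0000 [wait]  ⇒ S*(3)=59.2527
t_2: node(2,0) S=44.7645 payoff=45.2755 vs cont=42.7800 → 45.2755 [stop]  node(2,1) S=78.4300 payoff=11.6100 vs cont=18.2896 → 18.2896 [wait]  node(2,2) S=137.4140 payoff=0.0000 vs cont=2.9617 → 2.9617 [wait]  ⇒ S*(2)=44.7645
t_1: node(1,0) S=59.2527 payoff=30.7873 vs cont=31.4126 → 31.4126 [wait]  node(1,1) S=103.8142 payoff=0.0000 vs cont=10.6213 → 10.6213 [wait]  ⇒ S*(1)=-
t_0: node(0,0) S=78.4300 payoff=11.6100 vs cont=20.8281 → 20.8281 [wait]  ⇒ S*(0)=-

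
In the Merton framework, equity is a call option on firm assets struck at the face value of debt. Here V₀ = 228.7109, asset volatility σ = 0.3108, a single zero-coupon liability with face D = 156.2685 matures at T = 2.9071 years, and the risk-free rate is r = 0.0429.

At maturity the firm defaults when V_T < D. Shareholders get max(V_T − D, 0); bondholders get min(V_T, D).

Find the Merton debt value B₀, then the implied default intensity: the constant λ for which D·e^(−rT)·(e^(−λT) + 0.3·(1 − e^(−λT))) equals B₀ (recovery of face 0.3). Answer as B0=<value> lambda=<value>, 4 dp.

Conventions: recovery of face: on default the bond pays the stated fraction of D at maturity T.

B0=129.5792 lambda=0.0312

Apply the equity-as-call identities (strike 156.2685, horizon 2.9071 years):
d₁ = [ln(V₀/D) + (r + σ²/2)T] / (σ√T)
   = [ln(228.7109/156.2685) + (0.0429 + 0.5·0.3108²)·2.9071] / (0.3108·√2.9071)
   = [0.380883 + 0.265123] / 0.529921 = 1.219061
d₂ = d₁ − σ√T = 1.219061 − 0.529921 = 0.689140
N(d₁) = 0.888589,  N(d₂) = 0.754632,  e^(−rT) = 0.882749
E₀ = V₀·N(d₁) − D·e^(−rT)·N(d₂)
   = 228.7109·0.888589 − 156.2685·0.882749·0.754632 = 99.131696
B₀ = V₀ − E₀ = 228.7109 − 99.131696 = 129.579204
e^(−λT) = (B₀·e^(rT)/D − 0.3)/(1 − 0.3) = (129.5792·1.132825/156.2685 − 0.3)/0.7 = 0.91335489
λ = −ln(0.91335489)/2.9071 = 0.031176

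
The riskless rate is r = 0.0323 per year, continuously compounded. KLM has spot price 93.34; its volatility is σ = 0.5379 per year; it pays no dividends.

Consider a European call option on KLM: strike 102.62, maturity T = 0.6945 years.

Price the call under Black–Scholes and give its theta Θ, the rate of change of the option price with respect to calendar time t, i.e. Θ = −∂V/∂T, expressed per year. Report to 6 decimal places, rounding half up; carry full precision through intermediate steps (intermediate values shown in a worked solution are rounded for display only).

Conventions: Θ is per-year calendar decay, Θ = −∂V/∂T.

σ√T = 0.5379·√0.6945 = 0.448268
d₁ = (ln(S/K) + (r+σ²/2)T) / (σ√T) = (ln(93.34/102.62) + (0.0323+0.5379²/2)·0.6945) / 0.448268 = (-0.094784 + 0.122904) / 0.448268 = 0.062731
d₂ = d₁ − σ√T = 0.062731 − 0.448268 = -0.385537
e^{−rT} = 0.977817
N(d₁) = 0.525010,  N(d₂) = 0.349920
Call price V = S·N(d₁) − K·e^{−rT}·N(d₂) = 49.004402 − 35.112223 = 13.892178
φ(d₁) = (1/√(2π))·e^{−d₁²/2} = 0.398158
Θ = −S·φ(d₁)·σ/(2√T) − r·K·e^{−rT}·N(d₂) = −11.993854 − 1.134125 = -13.127979

price = 13.892178
Θ = -13.127979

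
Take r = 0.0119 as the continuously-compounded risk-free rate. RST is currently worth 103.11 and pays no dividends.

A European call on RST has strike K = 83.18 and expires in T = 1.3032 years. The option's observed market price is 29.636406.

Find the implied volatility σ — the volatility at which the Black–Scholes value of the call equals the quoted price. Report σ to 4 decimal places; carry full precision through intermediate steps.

At σ = 0.4081 the Black–Scholes value reproduces the quote:
σ√T = 0.4081·√1.3032 = 0.465878
d₁ = (ln(S/K) + (r+σ²/2)T) / (σ√T) = (ln(103.11/83.18) + (0.0119+0.4081²/2)·1.3032) / 0.465878 = (0.214789 + 0.124029) / 0.465878 = 0.727269
d₂ = d₁ − σ√T = 0.727269 − 0.465878 = 0.261391
e^{−rT} = 0.984612
N(d₁) = 0.766469,  N(d₂) = 0.603105
V = S·N(d₁) − K·e^{−rT}·N(d₂) = 79.030666 − 49.394259 = 29.636406 (matching the quote); vega is positive throughout, so no other σ reproduces this price

sigma = 0.4081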